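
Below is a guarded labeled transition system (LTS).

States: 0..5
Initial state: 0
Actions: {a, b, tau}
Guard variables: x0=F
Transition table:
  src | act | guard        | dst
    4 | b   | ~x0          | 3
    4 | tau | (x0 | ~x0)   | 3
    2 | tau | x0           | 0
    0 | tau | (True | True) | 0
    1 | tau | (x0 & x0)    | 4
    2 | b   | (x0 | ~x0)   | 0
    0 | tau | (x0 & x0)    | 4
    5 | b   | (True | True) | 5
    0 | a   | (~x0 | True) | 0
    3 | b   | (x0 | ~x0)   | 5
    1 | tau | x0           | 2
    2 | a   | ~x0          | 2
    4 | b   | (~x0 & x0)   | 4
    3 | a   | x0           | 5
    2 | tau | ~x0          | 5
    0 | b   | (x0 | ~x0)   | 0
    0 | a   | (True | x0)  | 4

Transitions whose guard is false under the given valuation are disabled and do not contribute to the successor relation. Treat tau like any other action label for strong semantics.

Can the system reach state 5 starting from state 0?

Answer: REACHABLE

Analysis:
After dropping false guards: 11 live edges.
depth 0: {0}
depth 1: {4}  cumulative {0,4}
depth 2: {3}  cumulative {0,3,4}
depth 3: {5}  cumulative {0,3,4,5}
Reach set: {0,3,4,5}
witness 5: a·b·b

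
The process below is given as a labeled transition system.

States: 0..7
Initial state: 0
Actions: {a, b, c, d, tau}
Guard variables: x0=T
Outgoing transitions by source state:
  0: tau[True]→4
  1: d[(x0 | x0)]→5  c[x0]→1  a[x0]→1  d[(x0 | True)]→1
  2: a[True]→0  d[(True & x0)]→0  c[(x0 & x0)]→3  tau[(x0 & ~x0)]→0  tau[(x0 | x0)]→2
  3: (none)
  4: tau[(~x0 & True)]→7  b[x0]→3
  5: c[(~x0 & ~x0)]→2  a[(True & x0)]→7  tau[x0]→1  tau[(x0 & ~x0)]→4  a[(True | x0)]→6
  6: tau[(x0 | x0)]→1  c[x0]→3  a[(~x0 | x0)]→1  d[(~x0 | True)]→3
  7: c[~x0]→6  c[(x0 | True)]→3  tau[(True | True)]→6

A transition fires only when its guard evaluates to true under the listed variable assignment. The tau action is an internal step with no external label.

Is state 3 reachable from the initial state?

Answer: REACHABLE

Analysis:
Guard filter leaves 19 enabled edge(s).
L0 = {0}
L1 = {4}  now seen {0,4}
L2 = {3}  now seen {0,3,4}
Reachable = {0,3,4}
witness 3: tau·b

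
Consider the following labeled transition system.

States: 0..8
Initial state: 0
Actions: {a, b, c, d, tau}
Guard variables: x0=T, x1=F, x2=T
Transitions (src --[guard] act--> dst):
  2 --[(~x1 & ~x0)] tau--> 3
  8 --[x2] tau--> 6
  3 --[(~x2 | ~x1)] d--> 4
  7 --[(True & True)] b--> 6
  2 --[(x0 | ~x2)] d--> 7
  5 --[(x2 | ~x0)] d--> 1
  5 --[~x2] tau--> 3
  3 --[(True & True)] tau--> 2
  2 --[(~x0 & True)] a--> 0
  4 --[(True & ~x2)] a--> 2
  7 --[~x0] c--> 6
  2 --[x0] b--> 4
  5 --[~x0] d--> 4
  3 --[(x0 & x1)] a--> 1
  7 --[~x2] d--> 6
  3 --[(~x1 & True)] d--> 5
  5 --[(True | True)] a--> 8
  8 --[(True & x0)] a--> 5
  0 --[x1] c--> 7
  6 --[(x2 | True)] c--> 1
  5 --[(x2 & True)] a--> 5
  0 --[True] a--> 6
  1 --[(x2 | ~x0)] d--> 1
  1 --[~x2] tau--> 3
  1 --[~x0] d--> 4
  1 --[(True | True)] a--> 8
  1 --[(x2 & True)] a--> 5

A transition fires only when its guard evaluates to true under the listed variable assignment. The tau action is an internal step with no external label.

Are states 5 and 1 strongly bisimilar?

Answer: BISIMILAR

Trace:
Compute ~ classes (split until stable):
  π0 = {{0,1,2,3,4,5,6,7,8}}
  π1 = {{0},{1,5},{2},{3},{4},{6},{7},{8}}
stable after 2 split(s): 8 block(s)
class of 5: {1,5}; class of 1: {1,5}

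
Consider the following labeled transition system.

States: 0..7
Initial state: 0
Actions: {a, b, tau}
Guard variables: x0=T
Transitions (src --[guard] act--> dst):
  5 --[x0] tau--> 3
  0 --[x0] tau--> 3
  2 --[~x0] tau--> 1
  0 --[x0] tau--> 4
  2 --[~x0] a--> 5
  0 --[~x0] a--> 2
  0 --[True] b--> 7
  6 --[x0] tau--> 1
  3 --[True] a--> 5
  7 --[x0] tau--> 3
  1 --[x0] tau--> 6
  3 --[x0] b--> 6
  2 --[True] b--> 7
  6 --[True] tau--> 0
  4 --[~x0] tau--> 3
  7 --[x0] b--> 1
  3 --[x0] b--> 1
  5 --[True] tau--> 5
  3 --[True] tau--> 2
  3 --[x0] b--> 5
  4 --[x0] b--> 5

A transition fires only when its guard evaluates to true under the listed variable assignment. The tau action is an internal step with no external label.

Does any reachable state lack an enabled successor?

Answer: DEADLOCK-FREE

Analysis:
Reachable = {0,1,2,3,4,5,6,7}
  0: b→7  tau→3  tau→4  [3 out]
  1: tau→6  [1 out]
  2: b→7  [1 out]
  3: a→5  b→1  b→5  b→6  tau→2  [5 out]
  4: b→5  [1 out]
  5: tau→3  tau→5  [2 out]
  6: tau→0  tau→1  [2 out]
  7: b→1  tau→3  [2 out]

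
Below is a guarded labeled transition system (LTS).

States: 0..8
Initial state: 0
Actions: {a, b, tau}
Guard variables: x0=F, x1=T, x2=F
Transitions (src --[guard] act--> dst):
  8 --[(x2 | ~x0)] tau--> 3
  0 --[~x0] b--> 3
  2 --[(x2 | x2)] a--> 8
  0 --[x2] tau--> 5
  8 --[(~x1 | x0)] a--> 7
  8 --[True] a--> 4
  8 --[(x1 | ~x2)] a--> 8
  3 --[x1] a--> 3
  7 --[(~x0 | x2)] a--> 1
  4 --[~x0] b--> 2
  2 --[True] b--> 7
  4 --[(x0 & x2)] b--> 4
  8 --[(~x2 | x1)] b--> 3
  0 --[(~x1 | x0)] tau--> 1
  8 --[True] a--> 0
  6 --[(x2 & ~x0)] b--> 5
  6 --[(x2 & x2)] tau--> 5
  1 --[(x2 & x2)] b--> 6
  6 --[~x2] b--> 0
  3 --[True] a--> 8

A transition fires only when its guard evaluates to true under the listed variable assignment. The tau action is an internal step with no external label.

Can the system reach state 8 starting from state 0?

Answer: REACHABLE

Working:
Guard filter leaves 12 enabled edge(s).
Layer 0: {0}
Layer 1: {3}  cumulative {0,3}
Layer 2: {8}  cumulative {0,3,8}
Layer 3: {4}  cumulative {0,3,4,8}
Layer 4: {2}  cumulative {0,2,3,4,8}
Layer 5: {7}  cumulative {0,2,3,4,7,8}
Layer 6: {1}  cumulative {0,1,2,3,4,7,8}
Reach set: {0,1,2,3,4,7,8}
witness 8: b·a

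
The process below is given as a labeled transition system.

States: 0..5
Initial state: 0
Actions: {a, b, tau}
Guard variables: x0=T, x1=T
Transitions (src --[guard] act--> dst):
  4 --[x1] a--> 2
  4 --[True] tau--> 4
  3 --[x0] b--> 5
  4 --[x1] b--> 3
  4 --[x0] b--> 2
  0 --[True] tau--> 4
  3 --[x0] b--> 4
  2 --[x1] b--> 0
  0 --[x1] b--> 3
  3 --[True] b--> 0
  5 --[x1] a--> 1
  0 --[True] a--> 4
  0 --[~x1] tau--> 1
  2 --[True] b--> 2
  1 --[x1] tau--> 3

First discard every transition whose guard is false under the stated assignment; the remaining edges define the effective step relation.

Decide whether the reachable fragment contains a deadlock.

Answer: DEADLOCK-FREE

Trace:
R = {0,1,2,3,4,5}
  0: a→4  b→3  tau→4  [3 out]
  1: tau→3  [1 out]
  2: b→0  b→2  [2 out]
  3: b→0  b→4  b→5  [3 out]
  4: a→2  b→2  b→3  tau→4  [4 out]
  5: a→1  [1 out]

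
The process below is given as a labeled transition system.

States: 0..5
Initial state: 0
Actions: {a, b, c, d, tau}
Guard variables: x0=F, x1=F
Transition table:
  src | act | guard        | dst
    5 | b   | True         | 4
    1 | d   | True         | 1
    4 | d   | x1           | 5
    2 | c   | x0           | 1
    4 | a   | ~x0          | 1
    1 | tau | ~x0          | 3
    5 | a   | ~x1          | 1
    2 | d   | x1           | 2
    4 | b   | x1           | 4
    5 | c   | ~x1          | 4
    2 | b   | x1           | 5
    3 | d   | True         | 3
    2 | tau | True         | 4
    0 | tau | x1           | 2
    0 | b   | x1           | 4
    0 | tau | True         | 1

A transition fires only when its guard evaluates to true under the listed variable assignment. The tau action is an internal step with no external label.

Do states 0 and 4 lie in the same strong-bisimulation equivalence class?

Answer: NOT BISIMILAR

Trace:
Compute ~ classes (split until stable):
  round 0: {{0,1,2,3,4,5}}
  round 1: {{0,2},{1},{3},{4},{5}}
  round 2: {{0},{1},{2},{3},{4},{5}}
Fixed point at round 3; 6 class(es).
0∈{0}, 4∈{4}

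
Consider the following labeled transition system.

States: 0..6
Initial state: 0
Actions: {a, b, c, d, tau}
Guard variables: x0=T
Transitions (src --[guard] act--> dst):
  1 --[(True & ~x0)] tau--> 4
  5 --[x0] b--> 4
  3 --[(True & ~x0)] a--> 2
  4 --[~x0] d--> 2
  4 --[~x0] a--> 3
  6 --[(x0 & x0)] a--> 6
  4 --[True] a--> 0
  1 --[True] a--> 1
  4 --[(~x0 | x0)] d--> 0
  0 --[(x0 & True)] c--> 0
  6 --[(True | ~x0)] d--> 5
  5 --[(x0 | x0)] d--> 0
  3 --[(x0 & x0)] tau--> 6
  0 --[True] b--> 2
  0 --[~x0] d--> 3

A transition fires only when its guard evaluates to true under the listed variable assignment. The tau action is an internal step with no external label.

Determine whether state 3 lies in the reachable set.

After dropping false guards: 10 live edges.
L0 = {0}
L1 = {2}  now seen {0,2}
Reachable = {0,2}

Answer: UNREACHABLE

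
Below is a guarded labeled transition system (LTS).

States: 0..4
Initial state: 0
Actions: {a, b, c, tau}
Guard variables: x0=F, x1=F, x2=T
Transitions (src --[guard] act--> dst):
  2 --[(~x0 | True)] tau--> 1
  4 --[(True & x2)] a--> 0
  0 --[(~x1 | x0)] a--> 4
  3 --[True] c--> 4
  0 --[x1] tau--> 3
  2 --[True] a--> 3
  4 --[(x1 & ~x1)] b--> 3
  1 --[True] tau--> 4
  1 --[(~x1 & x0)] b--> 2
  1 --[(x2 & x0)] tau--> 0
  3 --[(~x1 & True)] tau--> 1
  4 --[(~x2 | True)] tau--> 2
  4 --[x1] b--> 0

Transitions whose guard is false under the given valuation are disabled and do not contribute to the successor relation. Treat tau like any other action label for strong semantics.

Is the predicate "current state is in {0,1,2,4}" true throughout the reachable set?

Answer: INVARIANT VIOLATED at state 3

Trace:
Safe = {0,1,2,4}
Reach set: {0,1,2,3,4}
  0: ✓
  1: ✓
  2: ✓
  3: ✗ unsafe
  4: ✓
witness against invariant: a·tau·a → 3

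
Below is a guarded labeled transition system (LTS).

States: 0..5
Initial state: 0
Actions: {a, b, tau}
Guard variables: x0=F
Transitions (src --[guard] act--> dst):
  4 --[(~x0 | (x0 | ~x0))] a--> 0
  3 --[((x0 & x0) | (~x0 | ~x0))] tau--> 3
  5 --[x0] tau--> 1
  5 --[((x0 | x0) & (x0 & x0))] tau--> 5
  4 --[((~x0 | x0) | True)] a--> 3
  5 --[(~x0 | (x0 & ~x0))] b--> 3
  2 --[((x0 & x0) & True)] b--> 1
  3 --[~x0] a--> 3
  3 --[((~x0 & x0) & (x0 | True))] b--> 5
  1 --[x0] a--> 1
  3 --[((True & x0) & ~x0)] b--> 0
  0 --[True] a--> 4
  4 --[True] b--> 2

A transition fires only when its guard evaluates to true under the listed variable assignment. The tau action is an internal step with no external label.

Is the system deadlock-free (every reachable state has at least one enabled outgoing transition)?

Answer: DEADLOCK at state 2

Working:
Reachable = {0,2,3,4}
  0: a→4  [1 exit(s)]
  2: ∅  [STUCK]
  3: a→3  tau→3  [2 exit(s)]
  4: a→0  a→3  b→2  [3 exit(s)]
Path to 2: a·b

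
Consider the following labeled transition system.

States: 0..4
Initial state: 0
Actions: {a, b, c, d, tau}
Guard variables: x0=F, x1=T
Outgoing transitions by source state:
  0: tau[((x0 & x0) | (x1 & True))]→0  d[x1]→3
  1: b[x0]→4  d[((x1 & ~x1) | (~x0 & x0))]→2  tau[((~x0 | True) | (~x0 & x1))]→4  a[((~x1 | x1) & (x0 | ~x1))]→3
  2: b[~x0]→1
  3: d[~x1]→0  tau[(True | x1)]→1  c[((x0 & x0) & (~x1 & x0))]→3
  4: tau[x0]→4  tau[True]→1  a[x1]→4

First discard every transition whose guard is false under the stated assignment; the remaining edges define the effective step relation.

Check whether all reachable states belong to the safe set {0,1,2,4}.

Safe = {0,1,2,4}
R = {0,1,3,4}
  0: ok
  1: ok
  3: outside
  4: ok
witness against invariant: d → 3

Answer: INVARIANT VIOLATED at state 3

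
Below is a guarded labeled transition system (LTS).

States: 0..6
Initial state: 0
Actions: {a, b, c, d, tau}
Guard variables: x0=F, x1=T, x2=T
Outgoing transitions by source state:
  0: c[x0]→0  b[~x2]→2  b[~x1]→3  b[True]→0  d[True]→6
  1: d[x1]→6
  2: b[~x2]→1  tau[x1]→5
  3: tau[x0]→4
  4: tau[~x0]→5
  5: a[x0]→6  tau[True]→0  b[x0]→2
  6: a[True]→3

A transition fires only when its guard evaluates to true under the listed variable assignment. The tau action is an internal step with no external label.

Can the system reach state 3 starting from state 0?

Guard filter leaves 7 enabled edge(s).
depth 0: {0}
depth 1: {6}  cumulative {0,6}
depth 2: {3}  cumulative {0,3,6}
Reachable = {0,3,6}
witness 3: d·a

Answer: REACHABLE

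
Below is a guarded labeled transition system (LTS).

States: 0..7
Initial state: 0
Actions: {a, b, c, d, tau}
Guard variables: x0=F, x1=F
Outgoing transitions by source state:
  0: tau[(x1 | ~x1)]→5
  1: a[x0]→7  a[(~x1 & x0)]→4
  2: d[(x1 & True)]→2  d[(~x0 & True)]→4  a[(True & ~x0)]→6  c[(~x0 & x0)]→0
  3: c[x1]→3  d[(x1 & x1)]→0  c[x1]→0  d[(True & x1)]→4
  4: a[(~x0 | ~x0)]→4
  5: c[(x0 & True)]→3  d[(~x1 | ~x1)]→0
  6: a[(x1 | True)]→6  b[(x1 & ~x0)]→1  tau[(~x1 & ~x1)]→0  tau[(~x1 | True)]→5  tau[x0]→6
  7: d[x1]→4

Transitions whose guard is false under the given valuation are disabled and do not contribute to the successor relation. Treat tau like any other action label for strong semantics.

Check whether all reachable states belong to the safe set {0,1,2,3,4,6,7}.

Inv-set: {0,1,2,3,4,6,7}
R = {0,5}
  0: safe
  5: ✗ unsafe
counterexample path to 5: tau

Answer: INVARIANT VIOLATED at state 5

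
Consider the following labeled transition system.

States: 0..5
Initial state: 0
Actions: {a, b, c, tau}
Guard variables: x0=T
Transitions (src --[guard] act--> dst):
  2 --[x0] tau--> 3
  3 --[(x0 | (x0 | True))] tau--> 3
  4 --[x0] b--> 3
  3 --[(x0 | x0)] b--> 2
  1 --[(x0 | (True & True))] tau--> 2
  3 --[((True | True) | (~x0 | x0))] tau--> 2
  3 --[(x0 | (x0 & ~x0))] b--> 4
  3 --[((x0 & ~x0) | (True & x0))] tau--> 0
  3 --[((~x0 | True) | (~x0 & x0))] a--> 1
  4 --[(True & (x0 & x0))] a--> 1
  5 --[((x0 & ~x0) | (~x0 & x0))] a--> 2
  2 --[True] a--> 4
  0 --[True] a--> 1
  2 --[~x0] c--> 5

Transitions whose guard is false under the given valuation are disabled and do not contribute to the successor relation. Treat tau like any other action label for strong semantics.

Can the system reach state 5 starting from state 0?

Answer: UNREACHABLE

Trace:
After dropping false guards: 12 live edges.
L0 = {0}
L1 = {1}  now seen {0,1}
L2 = {2}  now seen {0,1,2}
L3 = {3,4}  now seen {0,1,2,3,4}
Reach set: {0,1,2,3,4}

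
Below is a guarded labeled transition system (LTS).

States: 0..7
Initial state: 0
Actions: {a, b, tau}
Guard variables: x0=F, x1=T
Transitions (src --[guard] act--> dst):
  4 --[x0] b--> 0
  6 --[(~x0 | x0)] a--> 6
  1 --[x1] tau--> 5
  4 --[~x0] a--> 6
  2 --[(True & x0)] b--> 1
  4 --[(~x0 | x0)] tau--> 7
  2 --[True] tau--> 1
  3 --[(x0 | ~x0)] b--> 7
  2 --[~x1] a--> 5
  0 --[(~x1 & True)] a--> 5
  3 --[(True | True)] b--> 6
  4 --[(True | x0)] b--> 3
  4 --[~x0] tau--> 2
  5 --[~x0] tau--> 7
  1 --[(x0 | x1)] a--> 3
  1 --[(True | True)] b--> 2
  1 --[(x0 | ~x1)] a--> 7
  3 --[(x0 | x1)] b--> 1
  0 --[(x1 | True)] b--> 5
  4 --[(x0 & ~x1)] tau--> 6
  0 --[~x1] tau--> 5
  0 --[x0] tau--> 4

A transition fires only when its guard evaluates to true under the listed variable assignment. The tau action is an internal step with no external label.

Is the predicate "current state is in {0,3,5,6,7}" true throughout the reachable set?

Allowed set {0,3,5,6,7}
R = {0,5,7}
  0: ✓
  5: ✓
  7: ✓

Answer: INVARIANT HOLDS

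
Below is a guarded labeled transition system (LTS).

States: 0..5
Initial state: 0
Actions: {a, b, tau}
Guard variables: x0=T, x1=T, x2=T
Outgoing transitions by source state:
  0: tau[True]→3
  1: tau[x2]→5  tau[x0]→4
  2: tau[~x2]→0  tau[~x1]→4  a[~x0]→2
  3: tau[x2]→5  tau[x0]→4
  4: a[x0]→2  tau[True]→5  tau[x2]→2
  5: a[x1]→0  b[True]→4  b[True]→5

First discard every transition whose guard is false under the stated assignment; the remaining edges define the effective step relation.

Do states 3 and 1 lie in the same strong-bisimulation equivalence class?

Answer: BISIMILAR

Working:
Refine partition for ~:
  π0 = {{0,1,2,3,4,5}}
  π1 = {{0,1,3},{2},{4},{5}}
  π2 = {{0},{1,3},{2},{4},{5}}
stable after 3 split(s): 5 block(s)
class of 3: {1,3}; class of 1: {1,3}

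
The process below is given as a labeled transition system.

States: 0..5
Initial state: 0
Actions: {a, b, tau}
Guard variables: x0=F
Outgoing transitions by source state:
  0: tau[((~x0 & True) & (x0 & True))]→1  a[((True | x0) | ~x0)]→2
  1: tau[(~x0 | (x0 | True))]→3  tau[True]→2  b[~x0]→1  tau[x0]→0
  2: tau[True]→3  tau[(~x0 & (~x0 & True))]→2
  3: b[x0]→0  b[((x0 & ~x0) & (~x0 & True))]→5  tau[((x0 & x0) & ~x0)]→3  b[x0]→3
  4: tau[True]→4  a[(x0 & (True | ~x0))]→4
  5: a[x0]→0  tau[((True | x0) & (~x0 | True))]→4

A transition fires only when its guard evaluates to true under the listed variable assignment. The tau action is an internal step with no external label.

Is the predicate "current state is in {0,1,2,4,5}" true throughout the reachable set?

Safe = {0,1,2,4,5}
R = {0,2,3}
  0: ok
  2: ok
  3: outside
counterexample path to 3: a·tau

Answer: INVARIANT VIOLATED at state 3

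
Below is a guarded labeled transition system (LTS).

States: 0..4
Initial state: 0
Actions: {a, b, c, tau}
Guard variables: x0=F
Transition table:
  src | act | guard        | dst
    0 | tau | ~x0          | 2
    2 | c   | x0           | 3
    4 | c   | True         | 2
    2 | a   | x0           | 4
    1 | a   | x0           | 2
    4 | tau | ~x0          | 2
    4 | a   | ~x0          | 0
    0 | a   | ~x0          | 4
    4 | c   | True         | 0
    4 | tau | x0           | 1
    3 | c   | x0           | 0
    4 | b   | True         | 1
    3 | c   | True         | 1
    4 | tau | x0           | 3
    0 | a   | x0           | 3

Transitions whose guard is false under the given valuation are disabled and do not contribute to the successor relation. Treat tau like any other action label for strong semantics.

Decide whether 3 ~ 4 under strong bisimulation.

Answer: NOT BISIMILAR

Working:
Compute ~ classes (split until stable):
  P[0] = {{0,1,2,3,4}}
  P[1] = {{0},{1,2},{3},{4}}
stable after 2 split(s): 4 block(s)
class of 3: {3}; class of 4: {4}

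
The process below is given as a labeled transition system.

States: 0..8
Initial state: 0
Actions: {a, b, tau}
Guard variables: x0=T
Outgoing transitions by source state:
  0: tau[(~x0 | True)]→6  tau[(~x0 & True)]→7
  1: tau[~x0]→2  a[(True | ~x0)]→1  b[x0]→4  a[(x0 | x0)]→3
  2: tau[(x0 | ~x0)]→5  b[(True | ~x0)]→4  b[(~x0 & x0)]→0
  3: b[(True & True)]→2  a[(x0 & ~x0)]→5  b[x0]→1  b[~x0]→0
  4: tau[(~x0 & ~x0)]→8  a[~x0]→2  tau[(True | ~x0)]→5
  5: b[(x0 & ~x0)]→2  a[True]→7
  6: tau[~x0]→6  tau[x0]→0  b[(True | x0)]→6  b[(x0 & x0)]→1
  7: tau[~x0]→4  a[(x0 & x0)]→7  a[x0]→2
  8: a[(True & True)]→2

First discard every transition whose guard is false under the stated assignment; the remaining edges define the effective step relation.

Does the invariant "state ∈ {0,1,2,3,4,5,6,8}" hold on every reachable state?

Answer: INVARIANT VIOLATED at state 7

Analysis:
Safe = {0,1,2,3,4,5,6,8}
R = {0,1,2,3,4,5,6,7}
  0: safe
  1: safe
  2: safe
  3: safe
  4: safe
  5: safe
  6: safe
  7: outside
counterexample path to 7: tau·b·b·tau·a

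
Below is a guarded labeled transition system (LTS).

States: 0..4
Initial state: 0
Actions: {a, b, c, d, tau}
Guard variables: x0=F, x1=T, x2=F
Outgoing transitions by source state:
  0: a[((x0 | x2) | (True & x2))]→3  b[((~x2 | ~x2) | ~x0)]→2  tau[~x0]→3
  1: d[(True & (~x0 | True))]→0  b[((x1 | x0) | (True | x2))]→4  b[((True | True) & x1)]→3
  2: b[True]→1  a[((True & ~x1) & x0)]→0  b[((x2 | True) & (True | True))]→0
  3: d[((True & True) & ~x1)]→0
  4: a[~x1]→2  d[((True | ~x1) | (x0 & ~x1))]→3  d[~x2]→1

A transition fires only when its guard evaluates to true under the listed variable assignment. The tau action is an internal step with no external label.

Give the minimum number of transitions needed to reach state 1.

Breadth-first toward 1:
  depth 0: {0}
  depth 1: {2,3}
  depth 2: {1}
1 enters at depth 2; path b·b

Answer: 2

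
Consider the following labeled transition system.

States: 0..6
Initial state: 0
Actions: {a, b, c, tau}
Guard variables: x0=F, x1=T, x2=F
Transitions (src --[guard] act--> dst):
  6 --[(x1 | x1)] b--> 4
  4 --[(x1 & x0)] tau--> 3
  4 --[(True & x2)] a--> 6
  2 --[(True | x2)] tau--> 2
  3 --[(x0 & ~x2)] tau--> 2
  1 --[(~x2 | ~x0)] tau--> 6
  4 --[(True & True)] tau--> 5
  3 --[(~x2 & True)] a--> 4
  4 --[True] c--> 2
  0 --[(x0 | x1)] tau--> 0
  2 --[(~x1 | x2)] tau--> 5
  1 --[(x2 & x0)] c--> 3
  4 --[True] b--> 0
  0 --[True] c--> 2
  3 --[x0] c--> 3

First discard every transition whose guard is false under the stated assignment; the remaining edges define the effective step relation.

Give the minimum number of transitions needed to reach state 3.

Answer: UNREACHABLE

Trace:
BFS to 3:
  Layer 0: {0}
  Layer 1: {2}
3 never appears.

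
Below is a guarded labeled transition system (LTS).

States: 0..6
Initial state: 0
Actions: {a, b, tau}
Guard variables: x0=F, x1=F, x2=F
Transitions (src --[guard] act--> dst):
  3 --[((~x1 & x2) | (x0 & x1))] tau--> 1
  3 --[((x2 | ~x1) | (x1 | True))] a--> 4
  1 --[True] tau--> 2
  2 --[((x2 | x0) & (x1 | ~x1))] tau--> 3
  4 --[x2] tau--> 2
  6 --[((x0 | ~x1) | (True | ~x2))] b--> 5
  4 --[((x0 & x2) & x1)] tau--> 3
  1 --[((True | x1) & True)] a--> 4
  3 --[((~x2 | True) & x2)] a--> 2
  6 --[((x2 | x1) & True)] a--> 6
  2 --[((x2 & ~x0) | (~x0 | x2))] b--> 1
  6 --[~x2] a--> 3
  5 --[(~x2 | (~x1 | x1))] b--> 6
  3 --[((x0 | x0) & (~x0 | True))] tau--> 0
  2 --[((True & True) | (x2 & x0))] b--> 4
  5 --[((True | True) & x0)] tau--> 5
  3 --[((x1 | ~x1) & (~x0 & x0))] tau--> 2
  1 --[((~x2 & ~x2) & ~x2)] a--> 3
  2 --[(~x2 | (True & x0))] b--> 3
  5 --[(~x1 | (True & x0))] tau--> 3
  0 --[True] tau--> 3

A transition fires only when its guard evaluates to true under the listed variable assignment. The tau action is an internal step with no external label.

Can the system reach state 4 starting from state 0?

Guard filter leaves 12 enabled edge(s).
Layer 0: {0}
Layer 1: {3}  total {0,3}
Layer 2: {4}  total {0,3,4}
R = {0,3,4}
trace reaching 4: tau·a

Answer: REACHABLE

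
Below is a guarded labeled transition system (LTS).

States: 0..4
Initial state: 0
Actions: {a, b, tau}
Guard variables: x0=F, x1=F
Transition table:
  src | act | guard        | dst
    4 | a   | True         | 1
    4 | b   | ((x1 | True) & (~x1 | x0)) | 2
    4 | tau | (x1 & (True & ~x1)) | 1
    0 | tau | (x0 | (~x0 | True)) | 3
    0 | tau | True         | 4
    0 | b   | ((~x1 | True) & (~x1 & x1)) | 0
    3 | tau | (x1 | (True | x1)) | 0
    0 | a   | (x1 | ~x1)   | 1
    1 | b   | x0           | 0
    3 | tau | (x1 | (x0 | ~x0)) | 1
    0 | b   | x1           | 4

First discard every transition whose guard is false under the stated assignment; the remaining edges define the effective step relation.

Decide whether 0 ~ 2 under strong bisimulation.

Bisimulation quotient by refinement:
  round 0: {{0,1,2,3,4}}
  round 1: {{0},{1,2},{3},{4}}
stable after 2 split(s): 4 block(s)
[0]={0}  [2]={1,2}

Answer: NOT BISIMILAR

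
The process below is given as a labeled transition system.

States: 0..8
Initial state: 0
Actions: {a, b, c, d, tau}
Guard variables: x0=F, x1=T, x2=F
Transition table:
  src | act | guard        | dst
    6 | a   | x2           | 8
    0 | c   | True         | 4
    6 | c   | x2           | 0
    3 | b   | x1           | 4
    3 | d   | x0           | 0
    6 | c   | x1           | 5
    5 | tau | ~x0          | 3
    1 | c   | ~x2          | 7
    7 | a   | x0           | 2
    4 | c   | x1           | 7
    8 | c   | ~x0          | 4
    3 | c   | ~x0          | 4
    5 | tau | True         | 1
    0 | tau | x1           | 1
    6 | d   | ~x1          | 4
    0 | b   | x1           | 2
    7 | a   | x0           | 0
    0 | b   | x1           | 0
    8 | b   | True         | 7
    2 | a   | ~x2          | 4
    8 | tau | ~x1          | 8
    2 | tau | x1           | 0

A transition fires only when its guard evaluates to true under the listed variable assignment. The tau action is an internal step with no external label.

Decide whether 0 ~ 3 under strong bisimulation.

Answer: NOT BISIMILAR

Analysis:
Bisimulation quotient by refinement:
  P[0] = {{0,1,2,3,4,5,6,7,8}}
  P[1] = {{0},{1,4,6},{2},{3,8},{5},{7}}
  P[2] = {{0},{1,4},{2},{3},{5},{6},{7},{8}}
stable after 3 split(s): 8 block(s)
[0]={0}  [3]={3}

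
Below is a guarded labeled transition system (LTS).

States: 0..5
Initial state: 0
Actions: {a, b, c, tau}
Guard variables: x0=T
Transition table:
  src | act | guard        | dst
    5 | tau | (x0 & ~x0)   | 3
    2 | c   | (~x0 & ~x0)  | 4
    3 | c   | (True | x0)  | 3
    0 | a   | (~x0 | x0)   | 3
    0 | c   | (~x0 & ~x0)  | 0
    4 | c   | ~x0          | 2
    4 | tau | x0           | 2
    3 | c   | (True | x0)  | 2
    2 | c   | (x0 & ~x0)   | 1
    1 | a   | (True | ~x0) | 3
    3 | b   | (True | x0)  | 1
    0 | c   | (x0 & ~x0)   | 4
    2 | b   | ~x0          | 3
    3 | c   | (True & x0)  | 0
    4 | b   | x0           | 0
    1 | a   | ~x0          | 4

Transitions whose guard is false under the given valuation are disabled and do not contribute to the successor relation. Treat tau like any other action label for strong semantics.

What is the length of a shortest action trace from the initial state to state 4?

BFS to 4:
  depth 0: {0}
  depth 1: {3}
  depth 2: {1,2}
4 never appears.

Answer: UNREACHABLE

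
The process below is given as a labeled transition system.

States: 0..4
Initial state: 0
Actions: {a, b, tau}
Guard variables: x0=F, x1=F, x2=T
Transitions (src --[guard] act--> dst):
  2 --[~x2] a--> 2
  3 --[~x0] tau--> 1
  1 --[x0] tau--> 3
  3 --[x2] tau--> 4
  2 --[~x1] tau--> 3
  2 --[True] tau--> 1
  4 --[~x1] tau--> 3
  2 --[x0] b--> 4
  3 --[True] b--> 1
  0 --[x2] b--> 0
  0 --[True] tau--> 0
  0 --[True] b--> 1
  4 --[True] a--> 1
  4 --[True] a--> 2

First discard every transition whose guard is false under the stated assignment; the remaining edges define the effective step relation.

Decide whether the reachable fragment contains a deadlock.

Answer: DEADLOCK at state 1

Analysis:
Reachable = {0,1}
  0: b→0  b→1  tau→0  [3 exit(s)]
  1: ∅  [deadlock]
trace reaching 1: b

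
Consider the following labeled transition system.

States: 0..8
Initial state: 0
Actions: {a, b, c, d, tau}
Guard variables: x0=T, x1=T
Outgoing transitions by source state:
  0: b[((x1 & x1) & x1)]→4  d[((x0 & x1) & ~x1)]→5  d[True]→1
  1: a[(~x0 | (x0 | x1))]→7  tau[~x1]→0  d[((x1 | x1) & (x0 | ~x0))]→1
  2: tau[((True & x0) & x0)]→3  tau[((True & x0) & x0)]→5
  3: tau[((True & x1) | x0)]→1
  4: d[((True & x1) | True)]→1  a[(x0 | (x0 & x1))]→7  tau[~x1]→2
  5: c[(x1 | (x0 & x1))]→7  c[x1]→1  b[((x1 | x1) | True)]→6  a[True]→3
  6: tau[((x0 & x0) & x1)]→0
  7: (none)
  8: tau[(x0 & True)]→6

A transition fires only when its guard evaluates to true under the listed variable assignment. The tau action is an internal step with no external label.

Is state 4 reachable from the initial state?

Answer: REACHABLE

Analysis:
15 transition(s) survive guard evaluation.
Layer 0: {0}
Layer 1: {1,4}  now seen {0,1,4}
Layer 2: {7}  now seen {0,1,4,7}
Reachable = {0,1,4,7}
trace reaching 4: b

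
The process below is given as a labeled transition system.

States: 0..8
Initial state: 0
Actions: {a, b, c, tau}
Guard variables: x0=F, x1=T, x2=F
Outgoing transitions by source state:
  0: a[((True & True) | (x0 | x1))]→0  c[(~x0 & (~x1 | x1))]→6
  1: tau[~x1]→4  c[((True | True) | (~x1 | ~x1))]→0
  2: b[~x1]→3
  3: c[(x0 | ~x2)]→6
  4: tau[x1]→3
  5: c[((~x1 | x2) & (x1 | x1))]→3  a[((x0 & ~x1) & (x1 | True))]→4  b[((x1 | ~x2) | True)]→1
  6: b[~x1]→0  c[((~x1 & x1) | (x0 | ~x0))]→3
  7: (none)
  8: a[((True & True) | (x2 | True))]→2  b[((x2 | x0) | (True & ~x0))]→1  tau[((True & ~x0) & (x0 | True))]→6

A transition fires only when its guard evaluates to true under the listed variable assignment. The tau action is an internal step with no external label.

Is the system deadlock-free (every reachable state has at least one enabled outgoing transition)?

Reach set: {0,3,6}
  0: a→0  c→6  [deg 2]
  3: c→6  [deg 1]
  6: c→3  [deg 1]

Answer: DEADLOCK-FREE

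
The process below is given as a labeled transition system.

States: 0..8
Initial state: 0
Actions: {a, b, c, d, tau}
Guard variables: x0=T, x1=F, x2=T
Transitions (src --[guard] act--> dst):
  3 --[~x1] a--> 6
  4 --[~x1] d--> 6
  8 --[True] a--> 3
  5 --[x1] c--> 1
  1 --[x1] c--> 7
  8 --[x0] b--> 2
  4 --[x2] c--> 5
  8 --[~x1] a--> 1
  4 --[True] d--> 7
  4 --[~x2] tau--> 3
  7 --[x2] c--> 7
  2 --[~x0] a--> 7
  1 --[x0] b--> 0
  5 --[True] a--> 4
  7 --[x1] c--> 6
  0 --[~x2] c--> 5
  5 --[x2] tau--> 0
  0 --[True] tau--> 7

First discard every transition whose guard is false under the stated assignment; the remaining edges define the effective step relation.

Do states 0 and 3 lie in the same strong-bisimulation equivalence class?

Bisimulation quotient by refinement:
  round 0: {{0,1,2,3,4,5,6,7,8}}
  round 1: {{0},{1},{2,6},{3},{4},{5},{7},{8}}
stable after 2 split(s): 8 block(s)
[0]={0}  [3]={3}

Answer: NOT BISIMILAR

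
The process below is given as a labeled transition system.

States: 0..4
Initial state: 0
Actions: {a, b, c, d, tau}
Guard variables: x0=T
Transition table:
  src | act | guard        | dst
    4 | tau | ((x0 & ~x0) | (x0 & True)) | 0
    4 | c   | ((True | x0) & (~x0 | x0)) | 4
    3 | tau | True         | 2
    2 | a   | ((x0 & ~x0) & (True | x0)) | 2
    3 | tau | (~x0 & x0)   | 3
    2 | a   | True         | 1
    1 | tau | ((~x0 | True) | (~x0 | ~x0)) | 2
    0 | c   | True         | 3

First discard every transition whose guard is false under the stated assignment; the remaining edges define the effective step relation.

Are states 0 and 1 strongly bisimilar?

Answer: NOT BISIMILAR

Working:
Compute ~ classes (split until stable):
  round 0: {{0,1,2,3,4}}
  round 1: {{0},{1,3},{2},{4}}
stable after 2 split(s): 4 block(s)
0∈{0}, 1∈{1,3}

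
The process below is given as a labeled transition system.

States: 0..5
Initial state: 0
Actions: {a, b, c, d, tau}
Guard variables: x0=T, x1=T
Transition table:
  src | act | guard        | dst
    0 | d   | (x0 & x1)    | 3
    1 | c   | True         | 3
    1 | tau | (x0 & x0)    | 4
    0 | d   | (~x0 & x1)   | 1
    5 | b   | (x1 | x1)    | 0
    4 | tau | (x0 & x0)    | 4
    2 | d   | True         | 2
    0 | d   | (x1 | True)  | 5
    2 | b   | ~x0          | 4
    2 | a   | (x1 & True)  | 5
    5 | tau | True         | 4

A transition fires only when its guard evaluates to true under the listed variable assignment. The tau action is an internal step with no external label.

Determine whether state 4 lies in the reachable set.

Guard filter leaves 9 enabled edge(s).
L0 = {0}
L1 = {3,5}  total {0,3,5}
L2 = {4}  total {0,3,4,5}
R = {0,3,4,5}
trace reaching 4: d·tau

Answer: REACHABLE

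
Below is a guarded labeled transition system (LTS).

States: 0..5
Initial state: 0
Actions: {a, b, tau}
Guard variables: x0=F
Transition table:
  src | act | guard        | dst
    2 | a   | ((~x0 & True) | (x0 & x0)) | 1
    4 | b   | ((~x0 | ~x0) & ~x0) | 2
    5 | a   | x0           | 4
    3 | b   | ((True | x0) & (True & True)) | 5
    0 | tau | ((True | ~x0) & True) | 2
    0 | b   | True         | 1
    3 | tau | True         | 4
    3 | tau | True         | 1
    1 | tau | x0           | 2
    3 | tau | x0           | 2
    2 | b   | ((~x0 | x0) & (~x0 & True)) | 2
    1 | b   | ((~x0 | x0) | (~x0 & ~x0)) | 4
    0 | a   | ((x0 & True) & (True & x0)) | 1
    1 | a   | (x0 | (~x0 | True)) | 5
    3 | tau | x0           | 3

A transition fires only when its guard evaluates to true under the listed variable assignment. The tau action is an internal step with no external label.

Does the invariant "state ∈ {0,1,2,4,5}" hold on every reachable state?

Safe = {0,1,2,4,5}
R = {0,1,2,4,5}
  0: ok
  1: ok
  2: ok
  4: ok
  5: ok

Answer: INVARIANT HOLDS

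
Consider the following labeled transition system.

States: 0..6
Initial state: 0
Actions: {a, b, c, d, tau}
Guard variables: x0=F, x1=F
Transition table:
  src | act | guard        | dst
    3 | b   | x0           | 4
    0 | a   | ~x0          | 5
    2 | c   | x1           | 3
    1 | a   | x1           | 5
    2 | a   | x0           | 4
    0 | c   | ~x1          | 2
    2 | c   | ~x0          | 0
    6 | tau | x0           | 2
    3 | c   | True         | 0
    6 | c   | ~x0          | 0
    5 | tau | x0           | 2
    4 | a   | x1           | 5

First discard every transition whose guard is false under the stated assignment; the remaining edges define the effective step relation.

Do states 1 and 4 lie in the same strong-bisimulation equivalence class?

Answer: BISIMILAR

Trace:
Bisimulation quotient by refinement:
  P[0] = {{0,1,2,3,4,5,6}}
  P[1] = {{0},{1,4,5},{2,3,6}}
Fixed point at round 2; 3 class(es).
class of 1: {1,4,5}; class of 4: {1,4,5}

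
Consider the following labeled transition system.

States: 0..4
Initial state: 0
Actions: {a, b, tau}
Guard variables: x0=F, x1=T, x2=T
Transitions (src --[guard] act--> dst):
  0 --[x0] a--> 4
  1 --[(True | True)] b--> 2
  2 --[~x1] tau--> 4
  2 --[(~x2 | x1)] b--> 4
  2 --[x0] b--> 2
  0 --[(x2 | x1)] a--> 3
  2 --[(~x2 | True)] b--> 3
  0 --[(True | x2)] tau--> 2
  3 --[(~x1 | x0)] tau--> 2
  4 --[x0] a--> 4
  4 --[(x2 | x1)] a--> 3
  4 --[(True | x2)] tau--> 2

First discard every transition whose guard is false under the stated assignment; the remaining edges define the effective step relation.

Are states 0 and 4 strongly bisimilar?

Answer: BISIMILAR

Working:
Bisimulation quotient by refinement:
  round 0: {{0,1,2,3,4}}
  round 1: {{0,4},{1,2},{3}}
  round 2: {{0,4},{1},{2},{3}}
4 equivalence class(es) (converged in 3)
0∈{0,4}, 4∈{0,4}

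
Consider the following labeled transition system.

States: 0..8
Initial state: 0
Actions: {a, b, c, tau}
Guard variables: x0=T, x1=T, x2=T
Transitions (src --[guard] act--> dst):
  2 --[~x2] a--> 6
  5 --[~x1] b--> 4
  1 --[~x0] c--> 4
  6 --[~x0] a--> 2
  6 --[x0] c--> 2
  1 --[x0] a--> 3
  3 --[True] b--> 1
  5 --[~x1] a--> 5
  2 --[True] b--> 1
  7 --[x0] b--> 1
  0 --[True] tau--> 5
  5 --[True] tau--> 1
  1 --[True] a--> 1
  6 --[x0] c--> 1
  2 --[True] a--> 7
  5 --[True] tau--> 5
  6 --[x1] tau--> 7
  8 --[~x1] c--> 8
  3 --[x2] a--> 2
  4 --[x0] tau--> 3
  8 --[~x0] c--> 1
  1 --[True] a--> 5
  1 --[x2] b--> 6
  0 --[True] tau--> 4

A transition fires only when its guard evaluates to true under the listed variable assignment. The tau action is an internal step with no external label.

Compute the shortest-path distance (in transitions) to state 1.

Answer: 2

Analysis:
Breadth-first toward 1:
  depth 0: {0}
  depth 1: {4,5}
  depth 2: {1,3}
depth(1)=2, e.g. tau·tau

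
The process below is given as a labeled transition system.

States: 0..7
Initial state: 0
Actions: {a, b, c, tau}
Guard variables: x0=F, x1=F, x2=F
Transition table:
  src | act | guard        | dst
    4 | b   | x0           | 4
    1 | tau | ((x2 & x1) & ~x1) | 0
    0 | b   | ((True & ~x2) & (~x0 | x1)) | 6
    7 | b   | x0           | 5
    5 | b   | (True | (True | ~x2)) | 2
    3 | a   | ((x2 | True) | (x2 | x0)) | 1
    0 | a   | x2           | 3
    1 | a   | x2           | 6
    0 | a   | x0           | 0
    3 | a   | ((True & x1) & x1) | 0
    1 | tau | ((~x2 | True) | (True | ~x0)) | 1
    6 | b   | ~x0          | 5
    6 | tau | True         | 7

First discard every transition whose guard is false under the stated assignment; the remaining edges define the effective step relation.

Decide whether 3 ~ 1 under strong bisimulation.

Answer: NOT BISIMILAR

Working:
Refine partition for ~:
  P[0] = {{0,1,2,3,4,5,6,7}}
  P[1] = {{0,5},{1},{2,4,7},{3},{6}}
  P[2] = {{0},{1},{2,4,7},{3},{5},{6}}
stable after 3 split(s): 6 block(s)
[3]={3}  [1]={1}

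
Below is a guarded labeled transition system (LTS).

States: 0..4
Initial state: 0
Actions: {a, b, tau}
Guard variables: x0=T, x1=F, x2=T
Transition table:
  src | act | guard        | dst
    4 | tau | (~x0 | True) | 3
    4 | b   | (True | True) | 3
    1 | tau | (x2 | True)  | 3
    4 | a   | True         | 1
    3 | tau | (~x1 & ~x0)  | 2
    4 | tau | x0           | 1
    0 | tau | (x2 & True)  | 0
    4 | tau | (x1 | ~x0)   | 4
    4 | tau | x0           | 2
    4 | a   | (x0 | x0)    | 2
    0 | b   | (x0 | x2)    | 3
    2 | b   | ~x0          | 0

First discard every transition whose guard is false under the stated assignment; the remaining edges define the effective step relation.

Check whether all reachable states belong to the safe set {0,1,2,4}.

Answer: INVARIANT VIOLATED at state 3

Trace:
Allowed set {0,1,2,4}
R = {0,3}
  0: safe
  3: outside
witness against invariant: b → 3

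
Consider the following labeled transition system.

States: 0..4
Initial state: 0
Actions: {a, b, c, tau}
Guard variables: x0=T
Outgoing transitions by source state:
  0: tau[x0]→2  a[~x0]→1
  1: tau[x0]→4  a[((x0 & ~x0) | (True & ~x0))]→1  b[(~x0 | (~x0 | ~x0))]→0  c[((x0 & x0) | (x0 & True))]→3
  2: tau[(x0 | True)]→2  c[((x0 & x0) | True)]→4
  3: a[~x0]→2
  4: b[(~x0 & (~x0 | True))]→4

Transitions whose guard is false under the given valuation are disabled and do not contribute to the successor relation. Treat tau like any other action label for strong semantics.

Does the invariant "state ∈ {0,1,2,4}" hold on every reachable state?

Answer: INVARIANT HOLDS

Trace:
Safe = {0,1,2,4}
Reach set: {0,2,4}
  0: safe
  2: safe
  4: safe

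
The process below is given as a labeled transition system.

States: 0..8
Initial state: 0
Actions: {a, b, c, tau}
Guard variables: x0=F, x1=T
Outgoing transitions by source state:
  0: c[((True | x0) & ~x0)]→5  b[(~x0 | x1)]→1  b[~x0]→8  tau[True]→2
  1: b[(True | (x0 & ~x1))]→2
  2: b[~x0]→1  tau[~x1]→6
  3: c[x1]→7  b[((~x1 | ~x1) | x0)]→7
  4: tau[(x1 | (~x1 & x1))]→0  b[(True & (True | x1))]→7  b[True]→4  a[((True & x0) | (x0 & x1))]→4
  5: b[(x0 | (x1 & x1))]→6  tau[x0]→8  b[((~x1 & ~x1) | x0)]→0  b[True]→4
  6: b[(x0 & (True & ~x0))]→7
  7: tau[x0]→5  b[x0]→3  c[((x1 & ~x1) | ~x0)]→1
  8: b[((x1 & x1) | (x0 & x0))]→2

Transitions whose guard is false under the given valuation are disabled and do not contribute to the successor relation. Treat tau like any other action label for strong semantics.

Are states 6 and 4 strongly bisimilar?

Compute ~ classes (split until stable):
  round 0: {{0,1,2,3,4,5,6,7,8}}
  round 1: {{0},{1,2,5,8},{3,7},{4},{6}}
  round 2: {{0},{1,2,8},{3},{4},{5},{6},{7}}
stable after 3 split(s): 7 block(s)
class of 6: {6}; class of 4: {4}

Answer: NOT BISIMILAR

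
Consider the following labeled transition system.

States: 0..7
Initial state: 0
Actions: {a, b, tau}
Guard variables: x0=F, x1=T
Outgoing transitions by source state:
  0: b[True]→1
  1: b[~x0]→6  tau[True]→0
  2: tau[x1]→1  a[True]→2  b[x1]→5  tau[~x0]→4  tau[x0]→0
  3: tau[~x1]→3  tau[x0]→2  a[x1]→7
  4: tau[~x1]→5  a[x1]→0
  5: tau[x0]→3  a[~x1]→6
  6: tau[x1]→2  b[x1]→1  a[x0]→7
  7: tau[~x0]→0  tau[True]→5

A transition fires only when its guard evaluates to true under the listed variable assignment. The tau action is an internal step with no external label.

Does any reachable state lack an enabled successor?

Reach set: {0,1,2,4,5,6}
  0: b→1  [deg 1]
  1: b→6  tau→0  [deg 2]
  2: a→2  b→5  tau→1  tau→4  [deg 4]
  4: a→0  [deg 1]
  5: ∅  [STUCK]
  6: b→1  tau→2  [deg 2]
trace reaching 5: b·b·tau·b

Answer: DEADLOCK at state 5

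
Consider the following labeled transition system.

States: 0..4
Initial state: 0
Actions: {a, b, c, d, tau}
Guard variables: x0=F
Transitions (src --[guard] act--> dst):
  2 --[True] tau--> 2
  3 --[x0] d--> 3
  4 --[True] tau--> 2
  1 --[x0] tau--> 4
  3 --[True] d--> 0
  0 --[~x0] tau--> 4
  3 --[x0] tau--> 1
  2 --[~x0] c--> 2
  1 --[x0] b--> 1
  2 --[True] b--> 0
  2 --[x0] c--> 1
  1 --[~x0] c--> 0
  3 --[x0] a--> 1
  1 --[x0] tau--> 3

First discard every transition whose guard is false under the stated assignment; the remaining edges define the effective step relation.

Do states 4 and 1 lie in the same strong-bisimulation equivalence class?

Answer: NOT BISIMILAR

Working:
Compute ~ classes (split until stable):
  π0 = {{0,1,2,3,4}}
  π1 = {{0,4},{1},{2},{3}}
  π2 = {{0},{1},{2},{3},{4}}
Fixed point at round 3; 5 class(es).
4∈{4}, 1∈{1}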